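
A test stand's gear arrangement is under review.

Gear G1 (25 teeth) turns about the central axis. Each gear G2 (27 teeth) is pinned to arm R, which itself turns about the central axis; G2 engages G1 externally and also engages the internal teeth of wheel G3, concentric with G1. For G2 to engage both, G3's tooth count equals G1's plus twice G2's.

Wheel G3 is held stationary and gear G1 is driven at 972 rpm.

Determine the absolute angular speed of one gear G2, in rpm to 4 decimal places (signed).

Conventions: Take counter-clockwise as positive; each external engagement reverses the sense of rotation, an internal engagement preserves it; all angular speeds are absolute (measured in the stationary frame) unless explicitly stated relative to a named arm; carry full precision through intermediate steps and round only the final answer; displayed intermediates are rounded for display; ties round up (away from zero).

-450.0000 rpm

class = planetary set [G3 = 25+2·27 = 79; Willis about the carrier]
normalise by the input: solve with ω_sun = 1, then scale by 972 rpm
ring teeth: 25 + 2·27 = 79
25(ω_sun−ω_arm) = −79(ω_ring−ω_arm),  ω_ring = 0, ω_sun = 1
25(1−ω_arm) = −79(0−ω_arm)  ⇒  104·ω_arm = 25  ⇒  ω_arm = 25/104
sun–planet mesh: 25·(1−25/104) = −27·(ω_p−ω_arm)  ⇒  ω_p−ω_arm = -1975/2808
ω_p = 25/104 − 1975/2808 = -25/54
scale: ω_p = -25/54 × 972 rpm = -450.0000 rpm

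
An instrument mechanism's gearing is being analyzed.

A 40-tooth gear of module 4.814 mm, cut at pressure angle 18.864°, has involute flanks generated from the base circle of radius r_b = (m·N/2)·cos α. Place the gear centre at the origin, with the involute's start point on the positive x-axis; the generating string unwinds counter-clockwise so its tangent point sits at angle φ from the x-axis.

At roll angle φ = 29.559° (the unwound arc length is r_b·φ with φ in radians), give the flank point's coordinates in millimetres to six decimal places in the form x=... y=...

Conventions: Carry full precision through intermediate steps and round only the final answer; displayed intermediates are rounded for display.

x=102.438280 y=4.060098

single-mesh involute tooth geometry (40T wheel at module 4.814)
pitch radius r_p = m·N/2 = 4.814·40/2 = 96.280000
base radius r_b = r_p·cos α = 96.280000·cos 18.864° = 91.108676
roll angle φ = 29.559° = 0.51590187 rad
x = r_b·(cos φ + φ·sin φ) = 102.438280
y = r_b·(sin φ − φ·cos φ) = 4.060098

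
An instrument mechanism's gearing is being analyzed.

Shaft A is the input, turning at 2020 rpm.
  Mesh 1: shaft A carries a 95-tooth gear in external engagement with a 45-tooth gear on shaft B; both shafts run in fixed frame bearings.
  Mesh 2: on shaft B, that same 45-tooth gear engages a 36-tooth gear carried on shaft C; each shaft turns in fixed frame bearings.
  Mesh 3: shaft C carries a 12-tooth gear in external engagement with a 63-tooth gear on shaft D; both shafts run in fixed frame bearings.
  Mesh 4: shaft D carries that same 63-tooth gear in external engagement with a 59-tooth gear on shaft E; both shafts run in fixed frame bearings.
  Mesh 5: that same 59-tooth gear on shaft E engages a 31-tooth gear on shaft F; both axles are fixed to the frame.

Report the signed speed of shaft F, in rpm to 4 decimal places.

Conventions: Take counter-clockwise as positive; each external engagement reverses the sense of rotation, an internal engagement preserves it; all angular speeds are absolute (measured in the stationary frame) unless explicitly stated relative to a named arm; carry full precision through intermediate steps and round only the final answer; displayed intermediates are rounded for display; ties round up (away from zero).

-2063.4409 rpm

class = fixed-axis compound train [5 meshes; 5 ratios multiply, 5 sense flips]
mesh 1 [95T→45T]: ω = 2020.0000×95/45 = 4264.4444 rpm, sense flips to −
mesh 2 [45T→36T]: ω = 4264.4444×45/36 = 5330.5556 rpm, sense flips to +
mesh 3 [12T→63T]: ω = 5330.5556×12/63 = 1015.3439 rpm, sense flips to −
mesh 4 [63T→59T]: ω = 1015.3439×63/59 = 1084.1808 rpm, sense flips to +
mesh 5 [59T→31T]: ω = 1084.1808×59/31 = 2063.4409 rpm, sense flips to −
signed output speed = -2063.4409 rpm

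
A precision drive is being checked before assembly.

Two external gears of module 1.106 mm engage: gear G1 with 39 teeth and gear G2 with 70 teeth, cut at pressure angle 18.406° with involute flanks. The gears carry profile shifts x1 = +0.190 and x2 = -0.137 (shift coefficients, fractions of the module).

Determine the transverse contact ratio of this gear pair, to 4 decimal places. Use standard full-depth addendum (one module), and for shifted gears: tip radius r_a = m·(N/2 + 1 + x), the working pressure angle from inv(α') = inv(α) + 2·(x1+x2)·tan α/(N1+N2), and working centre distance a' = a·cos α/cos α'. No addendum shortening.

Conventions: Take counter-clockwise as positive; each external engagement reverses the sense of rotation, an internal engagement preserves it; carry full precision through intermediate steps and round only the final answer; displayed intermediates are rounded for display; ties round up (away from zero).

class = single-mesh tooth geometry [involute pair 39T × 70T, m = 1.106]
base radii: r_b1 = 20.463696, r_b2 = 36.729711
tip radii: r_a1 = 22.883140, r_a2 = 39.664478
inv(α') = inv(18.406°) + 2·(+0.190-0.137)·tan α/(39+70) = 0.01185035  ⇒  α' = 18.57183°
a' = a·cos α / cos α' = 60.2770·cos 18.406°/cos 18.57183° = 60.335364
action lengths: √(r_a1²−r_b1²) = 10.240862, √(r_a2²−r_b2²) = 14.973282
base pitch p_b = π·m·cos α = 3.296851
CR = (10.240862 + 14.973282 − 60.335364·sin 18.57183°)/3.296851 = 1.819231
contact ratio ≈ 1.8192

1.8192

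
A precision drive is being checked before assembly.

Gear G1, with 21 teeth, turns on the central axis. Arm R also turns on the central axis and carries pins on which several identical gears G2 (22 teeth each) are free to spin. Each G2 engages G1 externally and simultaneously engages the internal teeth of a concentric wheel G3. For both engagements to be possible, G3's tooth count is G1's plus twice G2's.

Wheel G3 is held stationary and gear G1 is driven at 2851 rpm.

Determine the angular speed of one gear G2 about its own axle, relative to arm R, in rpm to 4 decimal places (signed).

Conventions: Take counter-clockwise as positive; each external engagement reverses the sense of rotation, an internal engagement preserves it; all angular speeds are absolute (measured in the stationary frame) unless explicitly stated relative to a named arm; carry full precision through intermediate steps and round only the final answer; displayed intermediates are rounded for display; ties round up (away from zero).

class = planetary set [G3 = 21+2·22 = 65; Willis about the carrier]
normalise by the input: solve with ω_sun = 1, then scale by 2851 rpm
ring teeth: 21 + 2·22 = 65
21(ω_sun−ω_arm) = −65(ω_ring−ω_arm),  ω_ring = 0, ω_sun = 1
21(1−ω_arm) = −65(0−ω_arm)  ⇒  86·ω_arm = 21  ⇒  ω_arm = 21/86
sun–planet mesh: 21·(1−21/86) = −22·(ω_p−ω_arm)  ⇒  ω_p−ω_arm = -1365/1892
scale: ω_p−ω_arm = -1365/1892 × 2851 rpm = -2056.8790 rpm

-2056.8790 rpm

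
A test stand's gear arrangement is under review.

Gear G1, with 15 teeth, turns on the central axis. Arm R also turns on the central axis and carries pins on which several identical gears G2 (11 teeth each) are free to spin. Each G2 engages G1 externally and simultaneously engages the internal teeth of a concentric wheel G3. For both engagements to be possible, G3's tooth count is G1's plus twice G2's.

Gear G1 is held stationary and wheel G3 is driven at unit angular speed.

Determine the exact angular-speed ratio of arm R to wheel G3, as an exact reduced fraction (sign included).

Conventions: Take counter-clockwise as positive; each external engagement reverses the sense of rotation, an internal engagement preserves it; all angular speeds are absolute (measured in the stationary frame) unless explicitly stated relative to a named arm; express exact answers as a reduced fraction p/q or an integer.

37/52

recognized (axles ride arm R): planetary set, 15/11/37 teeth
ring teeth: 15 + 2·11 = 37
15(ω_sun−ω_arm) = −37(ω_ring−ω_arm),  ω_sun = 0, ω_ring = 1
15(0−ω_arm) = −37(1−ω_arm)  ⇒  52·ω_arm = 37  ⇒  ω_arm = 37/52
ω_out/ω_in = 37/52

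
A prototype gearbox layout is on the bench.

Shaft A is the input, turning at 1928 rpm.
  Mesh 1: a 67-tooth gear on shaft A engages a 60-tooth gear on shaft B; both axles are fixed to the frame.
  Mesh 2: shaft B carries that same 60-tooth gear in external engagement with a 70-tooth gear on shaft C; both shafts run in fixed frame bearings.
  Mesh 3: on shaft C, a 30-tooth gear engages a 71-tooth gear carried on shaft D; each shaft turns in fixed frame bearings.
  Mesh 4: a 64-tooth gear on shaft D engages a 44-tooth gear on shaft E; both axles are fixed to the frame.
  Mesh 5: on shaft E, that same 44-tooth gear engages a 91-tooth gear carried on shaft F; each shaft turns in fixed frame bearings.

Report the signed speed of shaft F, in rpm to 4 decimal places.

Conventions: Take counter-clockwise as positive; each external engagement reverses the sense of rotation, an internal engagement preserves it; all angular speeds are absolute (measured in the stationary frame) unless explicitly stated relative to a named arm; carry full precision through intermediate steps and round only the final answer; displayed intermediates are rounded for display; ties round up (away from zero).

-548.3846 rpm

topology: fixed-axis compound train — 5 meshes, A→F
mesh 1 [67T→60T]: ω = 1928.0000×67/60 = 2152.9333 rpm, sense flips to −
mesh 2 [60T→70T]: ω = 2152.9333×60/70 = 1845.3714 rpm, sense flips to +
mesh 3 [30T→71T]: ω = 1845.3714×30/71 = 779.7344 rpm, sense flips to −
mesh 4 [64T→44T]: ω = 779.7344×64/44 = 1134.1591 rpm, sense flips to +
mesh 5 [44T→91T]: ω = 1134.1591×44/91 = 548.3846 rpm, sense flips to −
signed output speed = -548.3846 rpm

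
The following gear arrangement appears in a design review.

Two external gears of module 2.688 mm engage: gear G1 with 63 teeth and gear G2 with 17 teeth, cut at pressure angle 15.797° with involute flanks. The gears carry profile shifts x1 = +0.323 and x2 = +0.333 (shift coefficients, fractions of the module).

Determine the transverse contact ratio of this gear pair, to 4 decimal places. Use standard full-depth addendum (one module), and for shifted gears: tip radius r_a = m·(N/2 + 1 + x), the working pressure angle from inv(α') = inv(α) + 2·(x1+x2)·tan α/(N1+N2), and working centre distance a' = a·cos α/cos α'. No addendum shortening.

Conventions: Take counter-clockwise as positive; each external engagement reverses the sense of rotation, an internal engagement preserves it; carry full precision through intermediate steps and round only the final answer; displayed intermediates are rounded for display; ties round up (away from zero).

1.6948

single-mesh involute tooth geometry (63T engaging 17T at module 2.688)
base radii: r_b1 = 81.474129, r_b2 = 21.985082
tip radii: r_a1 = 88.228224, r_a2 = 26.431104
inv(α') = inv(15.797°) + 2·(+0.323+0.333)·tan α/(63+17) = 0.01184507  ⇒  α' = 18.56915°
a' = a·cos α / cos α' = 107.5200·cos 15.797°/cos 18.56915° = 109.141096
action lengths: √(r_a1²−r_b1²) = 33.855366, √(r_a2²−r_b2²) = 14.671721
base pitch p_b = π·m·cos α = 8.125667
CR = (33.855366 + 14.671721 − 109.141096·sin 18.56915°)/8.125667 = 1.694780
contact ratio ≈ 1.6948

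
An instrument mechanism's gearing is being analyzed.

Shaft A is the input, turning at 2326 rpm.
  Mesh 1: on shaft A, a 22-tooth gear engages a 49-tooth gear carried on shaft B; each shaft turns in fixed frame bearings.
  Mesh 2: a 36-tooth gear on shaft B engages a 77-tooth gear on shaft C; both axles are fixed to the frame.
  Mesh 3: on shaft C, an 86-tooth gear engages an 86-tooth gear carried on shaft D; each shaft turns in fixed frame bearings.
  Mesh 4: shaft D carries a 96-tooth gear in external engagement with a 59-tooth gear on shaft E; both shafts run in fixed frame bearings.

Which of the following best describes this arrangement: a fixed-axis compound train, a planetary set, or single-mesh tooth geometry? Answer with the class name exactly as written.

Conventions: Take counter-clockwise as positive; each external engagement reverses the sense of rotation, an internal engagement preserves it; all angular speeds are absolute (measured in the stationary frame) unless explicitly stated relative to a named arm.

topology: fixed-axis compound train — 4 meshes, A→E
classification: fixed-axis compound train

fixed-axis compound train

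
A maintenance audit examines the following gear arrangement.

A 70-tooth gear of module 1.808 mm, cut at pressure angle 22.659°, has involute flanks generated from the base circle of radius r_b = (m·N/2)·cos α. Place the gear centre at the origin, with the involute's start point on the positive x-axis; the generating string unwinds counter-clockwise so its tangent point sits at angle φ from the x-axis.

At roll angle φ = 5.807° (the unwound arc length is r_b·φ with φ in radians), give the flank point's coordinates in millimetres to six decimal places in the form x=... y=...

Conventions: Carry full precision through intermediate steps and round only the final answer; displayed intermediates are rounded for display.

recognized (one wheel, involute flank): single-mesh tooth geometry, m = 1.808, N = 70
pitch radius r_p = m·N/2 = 1.808·70/2 = 63.280000
base radius r_b = r_p·cos α = 63.280000·cos 22.659° = 58.395670
roll angle φ = 5.807° = 0.10135127 rad
x = r_b·(cos φ + φ·sin φ) = 58.694823
y = r_b·(sin φ − φ·cos φ) = 0.020244

x=58.694823 y=0.020244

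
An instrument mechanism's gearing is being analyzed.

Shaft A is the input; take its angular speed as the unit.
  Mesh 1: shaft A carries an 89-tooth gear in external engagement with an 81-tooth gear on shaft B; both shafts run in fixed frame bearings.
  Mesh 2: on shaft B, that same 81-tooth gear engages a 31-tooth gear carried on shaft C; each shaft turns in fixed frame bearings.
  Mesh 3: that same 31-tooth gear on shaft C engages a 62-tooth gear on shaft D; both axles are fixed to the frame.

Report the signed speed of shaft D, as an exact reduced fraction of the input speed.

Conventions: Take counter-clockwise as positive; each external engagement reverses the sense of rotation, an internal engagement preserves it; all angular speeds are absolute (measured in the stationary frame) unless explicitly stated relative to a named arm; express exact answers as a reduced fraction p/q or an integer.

3-mesh fixed-axis compound train (all bearings frame-fixed)
mesh 1 [89T→81T]: |ω|/ω_in = 1×89/81 = 89/81, sense flips to −
mesh 2 [81T→31T]: |ω|/ω_in = (89/81)×81/31 = 89/31, sense flips to +
mesh 3 [31T→62T]: |ω|/ω_in = (89/31)×31/62 = 89/62, sense flips to −
signed output speed (× input speed) = -89/62

-89/62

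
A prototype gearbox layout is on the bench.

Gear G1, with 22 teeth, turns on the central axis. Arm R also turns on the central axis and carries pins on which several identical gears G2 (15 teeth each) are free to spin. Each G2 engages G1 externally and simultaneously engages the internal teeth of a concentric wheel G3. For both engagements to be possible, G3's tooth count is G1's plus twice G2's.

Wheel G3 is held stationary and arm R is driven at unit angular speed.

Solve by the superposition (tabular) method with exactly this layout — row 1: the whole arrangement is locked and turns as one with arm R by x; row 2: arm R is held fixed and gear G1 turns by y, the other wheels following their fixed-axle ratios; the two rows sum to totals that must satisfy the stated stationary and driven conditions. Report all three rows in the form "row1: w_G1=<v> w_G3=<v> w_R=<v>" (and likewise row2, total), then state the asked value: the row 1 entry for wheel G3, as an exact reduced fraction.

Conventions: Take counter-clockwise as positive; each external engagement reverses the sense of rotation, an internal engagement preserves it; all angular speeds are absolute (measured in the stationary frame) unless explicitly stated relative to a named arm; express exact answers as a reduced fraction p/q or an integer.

topology: planetary set — G1 22T / G2 15T / G3 52T, arm = carrier (Willis)
row 1: whole set turns with the arm by x
row 2: sun turns y, ring = −(22/52)·y, arm 0
boundary: total ω_ring = x − (22/52)·y = 0 and total ω_arm = x = 1  ⇒  y = 26/11, x = 1
row 2 ring = −(22/52)·26/11 = -1
totals (row 1 + row 2): sun 1 + 26/11 = 37/11, ring 1 + (-1) = 0, arm 1 + 0 = 1
asked cell (row1, ring) = 1

row1: w_G1=1 w_G3=1 w_R=1
row2: w_G1=26/11 w_G3=-1 w_R=0
total: w_G1=37/11 w_G3=0 w_R=1
asked value: 1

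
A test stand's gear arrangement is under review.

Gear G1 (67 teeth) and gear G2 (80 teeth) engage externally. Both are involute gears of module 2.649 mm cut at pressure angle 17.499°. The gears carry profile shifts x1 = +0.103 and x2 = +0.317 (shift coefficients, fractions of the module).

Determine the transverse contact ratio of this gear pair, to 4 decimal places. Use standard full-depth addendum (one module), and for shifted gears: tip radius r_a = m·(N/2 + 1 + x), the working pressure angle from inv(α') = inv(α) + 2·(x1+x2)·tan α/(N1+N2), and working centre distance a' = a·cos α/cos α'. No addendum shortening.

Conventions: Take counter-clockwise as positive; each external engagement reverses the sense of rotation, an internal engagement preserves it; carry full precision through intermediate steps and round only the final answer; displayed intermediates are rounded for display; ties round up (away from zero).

1.9127

single-mesh involute tooth geometry (67T engaging 80T at module 2.649)
base radii: r_b1 = 84.634739, r_b2 = 101.056404
tip radii: r_a1 = 91.663347, r_a2 = 109.448733
inv(α') = inv(17.499°) + 2·(+0.103+0.317)·tan α/(67+80) = 0.01166603  ⇒  α' = 18.47777°
a' = a·cos α / cos α' = 194.7015·cos 17.499°/cos 18.47777° = 195.784483
action lengths: √(r_a1²−r_b1²) = 35.201282, √(r_a2²−r_b2²) = 42.031278
base pitch p_b = π·m·cos α = 7.936951
CR = (35.201282 + 42.031278 − 195.784483·sin 18.47777°)/7.936951 = 1.912732
contact ratio ≈ 1.9127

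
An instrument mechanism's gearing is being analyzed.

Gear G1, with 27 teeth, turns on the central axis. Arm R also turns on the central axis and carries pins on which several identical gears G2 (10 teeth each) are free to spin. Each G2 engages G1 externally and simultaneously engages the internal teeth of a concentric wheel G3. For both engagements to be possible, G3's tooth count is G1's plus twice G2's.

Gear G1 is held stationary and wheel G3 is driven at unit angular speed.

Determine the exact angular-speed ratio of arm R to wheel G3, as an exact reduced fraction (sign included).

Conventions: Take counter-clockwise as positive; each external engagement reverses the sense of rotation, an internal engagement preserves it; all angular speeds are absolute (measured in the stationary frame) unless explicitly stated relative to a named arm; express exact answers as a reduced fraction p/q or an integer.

47/74

class = planetary set [G3 = 27+2·10 = 47; Willis about the carrier]
ring teeth: 27 + 2·10 = 47
27(ω_sun−ω_arm) = −47(ω_ring−ω_arm),  ω_sun = 0, ω_ring = 1
27(0−ω_arm) = −47(1−ω_arm)  ⇒  74·ω_arm = 47  ⇒  ω_arm = 47/74
ω_out/ω_in = 47/74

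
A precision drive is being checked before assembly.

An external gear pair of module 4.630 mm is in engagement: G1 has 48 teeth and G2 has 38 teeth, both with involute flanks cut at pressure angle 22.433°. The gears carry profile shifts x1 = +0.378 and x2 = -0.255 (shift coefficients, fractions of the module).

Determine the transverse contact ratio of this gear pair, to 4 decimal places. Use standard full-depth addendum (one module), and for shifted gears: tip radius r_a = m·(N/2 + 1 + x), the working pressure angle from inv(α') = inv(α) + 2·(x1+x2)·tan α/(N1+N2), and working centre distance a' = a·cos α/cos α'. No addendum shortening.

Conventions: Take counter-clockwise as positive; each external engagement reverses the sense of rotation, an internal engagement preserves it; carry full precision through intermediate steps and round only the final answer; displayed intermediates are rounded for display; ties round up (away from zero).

topology: single-mesh involute geometry — m = 4.630, 48T/38T pair
base radii: r_b1 = 102.711150, r_b2 = 81.312993
tip radii: r_a1 = 117.500140, r_a2 = 91.419350
inv(α') = inv(22.433°) + 2·(+0.378-0.255)·tan α/(48+38) = 0.02249544  ⇒  α' = 22.82242°
a' = a·cos α / cos α' = 199.0900·cos 22.433°/cos 22.82242° = 199.654828
action lengths: √(r_a1²−r_b1²) = 57.067527, √(r_a2²−r_b2²) = 41.781511
base pitch p_b = π·m·cos α = 13.444858
CR = (57.067527 + 41.781511 − 199.654828·sin 22.82242°)/13.444858 = 1.592257
contact ratio ≈ 1.5923

1.5923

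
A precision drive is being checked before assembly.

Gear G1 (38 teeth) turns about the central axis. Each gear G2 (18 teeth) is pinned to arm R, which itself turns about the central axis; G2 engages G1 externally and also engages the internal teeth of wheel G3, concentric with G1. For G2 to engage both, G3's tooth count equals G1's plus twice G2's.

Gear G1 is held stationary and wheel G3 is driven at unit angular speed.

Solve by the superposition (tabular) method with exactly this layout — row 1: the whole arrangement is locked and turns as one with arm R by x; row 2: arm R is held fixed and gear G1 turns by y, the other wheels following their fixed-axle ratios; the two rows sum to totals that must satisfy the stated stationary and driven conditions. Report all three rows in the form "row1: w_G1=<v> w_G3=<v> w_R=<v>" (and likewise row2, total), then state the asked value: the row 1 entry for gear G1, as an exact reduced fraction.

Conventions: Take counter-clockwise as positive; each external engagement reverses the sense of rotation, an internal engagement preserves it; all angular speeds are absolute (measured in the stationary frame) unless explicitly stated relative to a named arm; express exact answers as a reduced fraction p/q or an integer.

class = planetary set [G3 = 38+2·18 = 74; Willis about the carrier]
row 1 — lock + rotate with arm: ω_sun = ω_ring = ω_arm = x
row 2: sun turns y, ring = −(38/74)·y, arm 0
boundary: total ω_sun = x + y = 0 and total ω_ring = x − (38/74)·y = 1  ⇒  y = -37/56, x = 37/56
row 2 ring = −(38/74)·(-37/56) = 19/56
totals (row 1 + row 2): sun 37/56 + (-37/56) = 0, ring 37/56 + 19/56 = 1, arm 37/56 + 0 = 37/56
asked cell (row1, sun) = 37/56

row1: w_G1=37/56 w_G3=37/56 w_R=37/56
row2: w_G1=-37/56 w_G3=19/56 w_R=0
total: w_G1=0 w_G3=1 w_R=37/56
asked value: 37/56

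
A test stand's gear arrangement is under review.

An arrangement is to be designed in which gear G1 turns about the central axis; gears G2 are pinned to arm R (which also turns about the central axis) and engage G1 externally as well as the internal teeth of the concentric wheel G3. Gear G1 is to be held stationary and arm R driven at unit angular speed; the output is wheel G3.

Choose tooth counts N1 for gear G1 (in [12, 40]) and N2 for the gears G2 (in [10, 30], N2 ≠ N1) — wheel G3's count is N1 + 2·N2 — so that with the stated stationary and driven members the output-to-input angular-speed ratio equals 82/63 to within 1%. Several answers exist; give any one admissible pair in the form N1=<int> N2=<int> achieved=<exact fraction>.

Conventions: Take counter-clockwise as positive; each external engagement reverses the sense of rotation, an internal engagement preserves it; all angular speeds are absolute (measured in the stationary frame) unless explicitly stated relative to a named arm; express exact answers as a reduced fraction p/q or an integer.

N1=19 N2=22 achieved=82/63

class = planetary set [ratio 82/63 wanted; Willis about the carrier]
Willis with ω_sun = 0: ω_ring/ω_arm = (N1+N3)/N3; set equal to 82/63  ⇒  N3/N1 = 1/(82/63 − 1) = 63/19
N3 = N1 + 2·N2  ⇒  N2/N1 = (N3/N1 − 1)/2 = (63/19 − 1)/2 = 22/19
smallest multiple with N1 ≥ 12 and N2 ≥ 10: k = 1  ⇒  N1 = 1·19 = 19, N2 = 1·22 = 22 (N1 ≤ 40, N2 ≤ 30, N2 ≠ N1 ✓), N3 = 19 + 2·22 = 63
check: (N1+N3)/N3 with N1 = 19, N3 = 63 gives 82/63; |achieved − target| = 0 ≤ 41/3150 ✓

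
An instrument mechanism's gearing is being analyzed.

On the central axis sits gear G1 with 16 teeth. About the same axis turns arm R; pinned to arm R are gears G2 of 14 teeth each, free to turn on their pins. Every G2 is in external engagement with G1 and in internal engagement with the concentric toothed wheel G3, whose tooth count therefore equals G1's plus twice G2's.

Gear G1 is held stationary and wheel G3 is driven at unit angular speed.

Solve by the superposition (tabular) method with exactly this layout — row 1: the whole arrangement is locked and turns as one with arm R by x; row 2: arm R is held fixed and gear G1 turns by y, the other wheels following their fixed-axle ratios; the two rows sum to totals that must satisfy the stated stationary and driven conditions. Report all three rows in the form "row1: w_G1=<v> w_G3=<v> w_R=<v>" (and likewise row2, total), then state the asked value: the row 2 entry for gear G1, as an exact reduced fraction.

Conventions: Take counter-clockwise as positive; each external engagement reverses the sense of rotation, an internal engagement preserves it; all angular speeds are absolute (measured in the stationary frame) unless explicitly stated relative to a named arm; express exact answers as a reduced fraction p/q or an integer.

row1: w_G1=11/15 w_G3=11/15 w_R=11/15
row2: w_G1=-11/15 w_G3=4/15 w_R=0
total: w_G1=0 w_G3=1 w_R=11/15
asked value: -11/15

class = planetary set [G3 = 16+2·14 = 44; Willis about the carrier]
row 1 — lock + rotate with arm: ω_sun = ω_ring = ω_arm = x
row 2 — arm fixed, fixed-axis ratios: sun y, ring −(16/44)·y, arm 0
boundary: total ω_sun = x + y = 0 and total ω_ring = x − (16/44)·y = 1  ⇒  y = -11/15, x = 11/15
row 2 ring = −(16/44)·(-11/15) = 4/15
totals (row 1 + row 2): sun 11/15 + (-11/15) = 0, ring 11/15 + 4/15 = 1, arm 11/15 + 0 = 11/15
asked cell (row2, sun) = -11/15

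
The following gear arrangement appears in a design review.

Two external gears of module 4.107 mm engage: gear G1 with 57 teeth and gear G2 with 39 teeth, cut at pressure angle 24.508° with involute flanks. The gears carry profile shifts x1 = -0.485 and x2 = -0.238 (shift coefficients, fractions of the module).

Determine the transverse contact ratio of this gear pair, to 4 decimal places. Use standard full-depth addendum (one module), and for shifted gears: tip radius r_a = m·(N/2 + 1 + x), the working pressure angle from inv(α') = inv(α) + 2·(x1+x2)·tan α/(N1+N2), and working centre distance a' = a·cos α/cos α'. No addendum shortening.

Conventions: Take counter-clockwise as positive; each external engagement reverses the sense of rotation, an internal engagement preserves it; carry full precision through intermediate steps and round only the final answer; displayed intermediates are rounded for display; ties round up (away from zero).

1.6713

class = single-mesh tooth geometry [involute pair 57T × 39T, m = 4.107]
base radii: r_b1 = 106.503733, r_b2 = 72.870975
tip radii: r_a1 = 119.164605, r_a2 = 83.216034
inv(α') = inv(24.508°) + 2·(-0.485-0.238)·tan α/(57+39) = 0.02128268  ⇒  α' = 22.42229°
a' = a·cos α / cos α' = 197.1360·cos 24.508°/cos 22.42229° = 194.044957
action lengths: √(r_a1²−r_b1²) = 53.452389, √(r_a2²−r_b2²) = 40.183694
base pitch p_b = π·m·cos α = 11.740047
CR = (53.452389 + 40.183694 − 194.044957·sin 22.42229°)/11.740047 = 1.671330
contact ratio ≈ 1.6713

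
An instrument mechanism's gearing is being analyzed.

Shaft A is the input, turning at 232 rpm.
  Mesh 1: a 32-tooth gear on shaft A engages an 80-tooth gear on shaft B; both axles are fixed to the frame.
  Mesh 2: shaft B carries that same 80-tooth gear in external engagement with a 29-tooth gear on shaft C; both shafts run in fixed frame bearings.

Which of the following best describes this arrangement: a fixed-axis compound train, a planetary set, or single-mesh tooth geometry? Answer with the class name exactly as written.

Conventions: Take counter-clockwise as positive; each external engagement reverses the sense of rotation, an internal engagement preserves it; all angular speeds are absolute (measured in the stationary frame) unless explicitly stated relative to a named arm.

2-mesh fixed-axis compound train (all bearings frame-fixed)
classification: fixed-axis compound train

fixed-axis compound train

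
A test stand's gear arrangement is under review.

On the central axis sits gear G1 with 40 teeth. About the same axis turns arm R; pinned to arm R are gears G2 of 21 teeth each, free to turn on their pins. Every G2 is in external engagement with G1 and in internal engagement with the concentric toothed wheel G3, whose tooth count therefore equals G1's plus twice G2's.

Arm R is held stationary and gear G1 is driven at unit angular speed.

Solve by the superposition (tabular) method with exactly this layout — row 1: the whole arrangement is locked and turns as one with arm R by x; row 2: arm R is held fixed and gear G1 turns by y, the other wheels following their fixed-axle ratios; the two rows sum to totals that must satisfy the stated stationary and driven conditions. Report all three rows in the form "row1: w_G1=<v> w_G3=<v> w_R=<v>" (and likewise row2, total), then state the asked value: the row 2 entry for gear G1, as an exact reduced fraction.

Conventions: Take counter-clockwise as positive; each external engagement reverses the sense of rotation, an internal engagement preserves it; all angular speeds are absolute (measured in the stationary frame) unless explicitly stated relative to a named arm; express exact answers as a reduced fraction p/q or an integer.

row1: w_G1=0 w_G3=0 w_R=0
row2: w_G1=1 w_G3=-20/41 w_R=0
total: w_G1=1 w_G3=-20/41 w_R=0
asked value: 1

planetary set (40T centre, 21T on arm, 82T internal) — Willis relation
row 1: whole set turns with the arm by x
row 2 — arm fixed, fixed-axis ratios: sun y, ring −(40/82)·y, arm 0
boundary: total ω_arm = x = 0 and total ω_sun = x + y = 1  ⇒  y = 1, x = 0
row 2 ring = −(40/82)·1 = -20/41
totals (row 1 + row 2): sun 0 + 1 = 1, ring 0 + (-20/41) = -20/41, arm 0 + 0 = 0
asked cell (row2, sun) = 1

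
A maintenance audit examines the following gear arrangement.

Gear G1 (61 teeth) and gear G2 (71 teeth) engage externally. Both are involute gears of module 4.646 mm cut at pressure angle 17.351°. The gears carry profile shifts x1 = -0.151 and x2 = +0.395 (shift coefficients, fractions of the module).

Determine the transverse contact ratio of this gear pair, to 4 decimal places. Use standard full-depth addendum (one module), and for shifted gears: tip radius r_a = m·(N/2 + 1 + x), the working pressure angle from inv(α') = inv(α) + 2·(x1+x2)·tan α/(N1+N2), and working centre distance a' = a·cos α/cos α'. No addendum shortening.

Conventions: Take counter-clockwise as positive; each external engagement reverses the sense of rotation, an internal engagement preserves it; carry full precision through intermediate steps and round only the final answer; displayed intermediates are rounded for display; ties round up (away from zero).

1.9191

recognized (one external pair, fixed centres): single-mesh tooth geometry, m = 4.646, N1 = 61, N2 = 71
base radii: r_b1 = 135.254907, r_b2 = 157.427843
tip radii: r_a1 = 145.647454, r_a2 = 171.414170
inv(α') = inv(17.351°) + 2·(-0.151+0.395)·tan α/(61+71) = 0.01076507  ⇒  α' = 18.00252°
a' = a·cos α / cos α' = 306.6360·cos 17.351°/cos 18.00252° = 307.749246
action lengths: √(r_a1²−r_b1²) = 54.030463, √(r_a2²−r_b2²) = 67.818080
base pitch p_b = π·m·cos α = 13.931666
CR = (54.030463 + 67.818080 − 307.749246·sin 18.00252°)/13.931666 = 1.919077
contact ratio ≈ 1.9191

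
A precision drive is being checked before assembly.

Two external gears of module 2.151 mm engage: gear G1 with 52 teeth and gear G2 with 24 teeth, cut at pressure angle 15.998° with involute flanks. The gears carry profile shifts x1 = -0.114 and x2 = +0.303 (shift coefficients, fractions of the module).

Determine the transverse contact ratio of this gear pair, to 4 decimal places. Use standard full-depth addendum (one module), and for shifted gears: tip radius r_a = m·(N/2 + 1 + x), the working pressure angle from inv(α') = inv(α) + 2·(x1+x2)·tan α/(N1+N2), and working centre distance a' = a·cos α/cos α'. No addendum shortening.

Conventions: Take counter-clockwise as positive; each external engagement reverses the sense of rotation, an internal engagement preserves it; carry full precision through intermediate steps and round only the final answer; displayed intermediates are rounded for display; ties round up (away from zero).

1.7931

class = single-mesh tooth geometry [involute pair 52T × 24T, m = 2.151]
base radii: r_b1 = 53.760060, r_b2 = 24.812335
tip radii: r_a1 = 57.831786, r_a2 = 28.614753
inv(α') = inv(15.998°) + 2·(-0.114+0.303)·tan α/(52+24) = 0.00891583  ⇒  α' = 16.93298°
a' = a·cos α / cos α' = 81.7380·cos 15.998°/cos 16.93298° = 82.133189
action lengths: √(r_a1²−r_b1²) = 21.315991, √(r_a2²−r_b2²) = 14.253144
base pitch p_b = π·m·cos α = 6.495854
CR = (21.315991 + 14.253144 − 82.133189·sin 16.93298°)/6.495854 = 1.793083
contact ratio ≈ 1.7931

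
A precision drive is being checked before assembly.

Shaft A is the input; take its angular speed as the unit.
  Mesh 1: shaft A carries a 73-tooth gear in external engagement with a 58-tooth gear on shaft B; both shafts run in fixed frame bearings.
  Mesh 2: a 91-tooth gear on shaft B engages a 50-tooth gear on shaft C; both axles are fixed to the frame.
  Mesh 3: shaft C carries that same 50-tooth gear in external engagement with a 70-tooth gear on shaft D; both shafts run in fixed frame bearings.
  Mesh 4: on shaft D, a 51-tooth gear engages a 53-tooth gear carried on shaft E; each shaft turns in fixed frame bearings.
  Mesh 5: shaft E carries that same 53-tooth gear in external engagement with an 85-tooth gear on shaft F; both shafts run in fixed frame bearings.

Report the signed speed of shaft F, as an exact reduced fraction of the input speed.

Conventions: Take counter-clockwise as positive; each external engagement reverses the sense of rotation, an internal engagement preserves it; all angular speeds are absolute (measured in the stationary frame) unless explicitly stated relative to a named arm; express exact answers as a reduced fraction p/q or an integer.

-2847/2900

5-mesh fixed-axis compound train (all bearings frame-fixed)
mesh 1 [73T→58T]: |ω|/ω_in = 1×73/58 = 73/58, sense flips to −
mesh 2 [91T→50T]: |ω|/ω_in = (73/58)×91/50 = 6643/2900, sense flips to +
mesh 3 [50T→70T]: |ω|/ω_in = (6643/2900)×50/70 = 949/580, sense flips to −
mesh 4 [51T→53T]: |ω|/ω_in = (949/580)×51/53 = 48399/30740, sense flips to +
mesh 5 [53T→85T]: |ω|/ω_in = (48399/30740)×53/85 = 2847/2900, sense flips to −
signed output speed (× input speed) = -2847/2900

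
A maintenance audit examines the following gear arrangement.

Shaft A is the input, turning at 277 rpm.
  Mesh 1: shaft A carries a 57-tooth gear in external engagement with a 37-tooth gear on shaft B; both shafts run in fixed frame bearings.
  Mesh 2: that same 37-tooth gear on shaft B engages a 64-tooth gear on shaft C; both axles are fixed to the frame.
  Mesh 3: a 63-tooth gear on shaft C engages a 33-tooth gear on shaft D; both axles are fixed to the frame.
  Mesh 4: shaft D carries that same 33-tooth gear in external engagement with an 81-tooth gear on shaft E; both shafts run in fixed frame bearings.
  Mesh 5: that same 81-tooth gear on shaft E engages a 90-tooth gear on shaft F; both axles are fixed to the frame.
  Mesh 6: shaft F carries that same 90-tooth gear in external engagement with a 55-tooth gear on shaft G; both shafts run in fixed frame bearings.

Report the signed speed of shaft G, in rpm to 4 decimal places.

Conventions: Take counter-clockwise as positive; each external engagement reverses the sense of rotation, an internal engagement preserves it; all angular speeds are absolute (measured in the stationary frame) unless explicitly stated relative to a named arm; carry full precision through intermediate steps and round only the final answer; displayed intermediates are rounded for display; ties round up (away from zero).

+282.5872 rpm

class = fixed-axis compound train [6 meshes; 6 ratios multiply, 6 sense flips]
mesh 1 [57T→37T]: ω = 277.0000×57/37 = 426.7297 rpm, sense flips to −
mesh 2 [37T→64T]: ω = 426.7297×37/64 = 246.7031 rpm, sense flips to +
mesh 3 [63T→33T]: ω = 246.7031×63/33 = 470.9787 rpm, sense flips to −
mesh 4 [33T→81T]: ω = 470.9787×33/81 = 191.8802 rpm, sense flips to +
mesh 5 [81T→90T]: ω = 191.8802×81/90 = 172.6922 rpm, sense flips to −
mesh 6 [90T→55T]: ω = 172.6922×90/55 = 282.5872 rpm, sense flips to +
signed output speed = +282.5872 rpm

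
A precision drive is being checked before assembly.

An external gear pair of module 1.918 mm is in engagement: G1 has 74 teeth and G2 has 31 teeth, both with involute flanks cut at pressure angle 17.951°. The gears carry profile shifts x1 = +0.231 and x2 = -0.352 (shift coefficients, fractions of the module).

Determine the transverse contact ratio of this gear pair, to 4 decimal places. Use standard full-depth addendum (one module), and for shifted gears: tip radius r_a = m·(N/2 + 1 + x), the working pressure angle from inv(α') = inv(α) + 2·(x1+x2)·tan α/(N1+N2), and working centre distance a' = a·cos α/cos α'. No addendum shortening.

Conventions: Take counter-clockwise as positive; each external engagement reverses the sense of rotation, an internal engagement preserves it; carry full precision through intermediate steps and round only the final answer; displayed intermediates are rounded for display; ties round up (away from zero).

1.9155

recognized (one external pair, fixed centres): single-mesh tooth geometry, m = 1.918, N1 = 74, N2 = 31
base radii: r_b1 = 67.511407, r_b2 = 28.281805
tip radii: r_a1 = 73.327058, r_a2 = 30.971864
inv(α') = inv(17.951°) + 2·(+0.231-0.352)·tan α/(74+31) = 0.00992372  ⇒  α' = 17.53310°
a' = a·cos α / cos α' = 100.6950·cos 17.951°/cos 17.53310° = 100.460290
action lengths: √(r_a1²−r_b1²) = 28.619354, √(r_a2²−r_b2²) = 12.625207
base pitch p_b = π·m·cos α = 5.732252
CR = (28.619354 + 12.625207 − 100.460290·sin 17.53310°)/5.732252 = 1.915516
contact ratio ≈ 1.9155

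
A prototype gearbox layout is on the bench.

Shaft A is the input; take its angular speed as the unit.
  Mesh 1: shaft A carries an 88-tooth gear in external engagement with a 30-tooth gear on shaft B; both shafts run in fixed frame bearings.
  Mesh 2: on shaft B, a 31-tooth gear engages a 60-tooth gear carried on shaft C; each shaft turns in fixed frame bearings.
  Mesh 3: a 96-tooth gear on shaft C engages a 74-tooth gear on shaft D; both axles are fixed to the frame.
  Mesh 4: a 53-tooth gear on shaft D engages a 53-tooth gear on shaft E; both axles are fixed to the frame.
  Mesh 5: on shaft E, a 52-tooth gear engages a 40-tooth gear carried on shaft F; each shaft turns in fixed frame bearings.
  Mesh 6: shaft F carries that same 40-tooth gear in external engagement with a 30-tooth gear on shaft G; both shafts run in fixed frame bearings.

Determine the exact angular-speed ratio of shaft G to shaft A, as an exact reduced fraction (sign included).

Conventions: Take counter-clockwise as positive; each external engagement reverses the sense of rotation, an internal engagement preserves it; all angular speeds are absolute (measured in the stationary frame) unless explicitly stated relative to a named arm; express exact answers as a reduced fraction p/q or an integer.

141856/41625

class = fixed-axis compound train [6 meshes; 6 ratios multiply, 6 sense flips]
mesh 1 [88T→30T]: running ratio 44/15, sense −
mesh 2 [31T→60T]: running ratio 341/225, sense +
mesh 3 [96T→74T]: running ratio 5456/2775, sense −
mesh 4 [53T→53T]: running ratio 5456/2775, sense +
mesh 5 [52T→40T]: running ratio 35464/13875, sense −
mesh 6 [40T→30T]: running ratio 141856/41625, sense +
ω_out/ω_in = 141856/41625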